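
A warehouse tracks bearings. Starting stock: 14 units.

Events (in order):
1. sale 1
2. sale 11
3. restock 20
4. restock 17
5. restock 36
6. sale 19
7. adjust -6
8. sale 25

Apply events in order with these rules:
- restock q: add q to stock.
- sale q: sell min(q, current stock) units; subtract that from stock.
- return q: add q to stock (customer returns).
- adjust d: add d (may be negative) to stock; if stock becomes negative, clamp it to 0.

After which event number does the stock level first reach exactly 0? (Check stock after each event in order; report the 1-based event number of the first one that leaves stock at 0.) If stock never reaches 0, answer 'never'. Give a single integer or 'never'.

Answer: never

Derivation:
Processing events:
Start: stock = 14
  Event 1 (sale 1): sell min(1,14)=1. stock: 14 - 1 = 13. total_sold = 1
  Event 2 (sale 11): sell min(11,13)=11. stock: 13 - 11 = 2. total_sold = 12
  Event 3 (restock 20): 2 + 20 = 22
  Event 4 (restock 17): 22 + 17 = 39
  Event 5 (restock 36): 39 + 36 = 75
  Event 6 (sale 19): sell min(19,75)=19. stock: 75 - 19 = 56. total_sold = 31
  Event 7 (adjust -6): 56 + -6 = 50
  Event 8 (sale 25): sell min(25,50)=25. stock: 50 - 25 = 25. total_sold = 56
Final: stock = 25, total_sold = 56

Stock never reaches 0.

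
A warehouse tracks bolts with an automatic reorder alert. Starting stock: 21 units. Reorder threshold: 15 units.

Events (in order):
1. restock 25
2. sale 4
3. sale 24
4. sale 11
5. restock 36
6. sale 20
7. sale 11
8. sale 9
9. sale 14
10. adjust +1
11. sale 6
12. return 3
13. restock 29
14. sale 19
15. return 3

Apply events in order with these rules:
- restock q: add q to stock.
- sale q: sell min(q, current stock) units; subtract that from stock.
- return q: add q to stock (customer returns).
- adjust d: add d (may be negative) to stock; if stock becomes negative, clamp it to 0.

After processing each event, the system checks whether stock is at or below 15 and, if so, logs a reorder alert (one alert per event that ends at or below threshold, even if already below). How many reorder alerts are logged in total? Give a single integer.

Answer: 8

Derivation:
Processing events:
Start: stock = 21
  Event 1 (restock 25): 21 + 25 = 46
  Event 2 (sale 4): sell min(4,46)=4. stock: 46 - 4 = 42. total_sold = 4
  Event 3 (sale 24): sell min(24,42)=24. stock: 42 - 24 = 18. total_sold = 28
  Event 4 (sale 11): sell min(11,18)=11. stock: 18 - 11 = 7. total_sold = 39
  Event 5 (restock 36): 7 + 36 = 43
  Event 6 (sale 20): sell min(20,43)=20. stock: 43 - 20 = 23. total_sold = 59
  Event 7 (sale 11): sell min(11,23)=11. stock: 23 - 11 = 12. total_sold = 70
  Event 8 (sale 9): sell min(9,12)=9. stock: 12 - 9 = 3. total_sold = 79
  Event 9 (sale 14): sell min(14,3)=3. stock: 3 - 3 = 0. total_sold = 82
  Event 10 (adjust +1): 0 + 1 = 1
  Event 11 (sale 6): sell min(6,1)=1. stock: 1 - 1 = 0. total_sold = 83
  Event 12 (return 3): 0 + 3 = 3
  Event 13 (restock 29): 3 + 29 = 32
  Event 14 (sale 19): sell min(19,32)=19. stock: 32 - 19 = 13. total_sold = 102
  Event 15 (return 3): 13 + 3 = 16
Final: stock = 16, total_sold = 102

Checking against threshold 15:
  After event 1: stock=46 > 15
  After event 2: stock=42 > 15
  After event 3: stock=18 > 15
  After event 4: stock=7 <= 15 -> ALERT
  After event 5: stock=43 > 15
  After event 6: stock=23 > 15
  After event 7: stock=12 <= 15 -> ALERT
  After event 8: stock=3 <= 15 -> ALERT
  After event 9: stock=0 <= 15 -> ALERT
  After event 10: stock=1 <= 15 -> ALERT
  After event 11: stock=0 <= 15 -> ALERT
  After event 12: stock=3 <= 15 -> ALERT
  After event 13: stock=32 > 15
  After event 14: stock=13 <= 15 -> ALERT
  After event 15: stock=16 > 15
Alert events: [4, 7, 8, 9, 10, 11, 12, 14]. Count = 8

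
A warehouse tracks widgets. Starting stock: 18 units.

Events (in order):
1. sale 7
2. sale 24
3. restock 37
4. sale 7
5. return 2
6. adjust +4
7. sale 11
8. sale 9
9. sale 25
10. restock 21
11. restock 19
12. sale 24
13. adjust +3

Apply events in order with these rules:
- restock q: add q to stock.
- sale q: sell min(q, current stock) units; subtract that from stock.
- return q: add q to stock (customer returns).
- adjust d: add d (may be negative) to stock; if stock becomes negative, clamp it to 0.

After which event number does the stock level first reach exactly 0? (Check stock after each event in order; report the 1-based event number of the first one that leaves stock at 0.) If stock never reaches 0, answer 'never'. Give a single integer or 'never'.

Answer: 2

Derivation:
Processing events:
Start: stock = 18
  Event 1 (sale 7): sell min(7,18)=7. stock: 18 - 7 = 11. total_sold = 7
  Event 2 (sale 24): sell min(24,11)=11. stock: 11 - 11 = 0. total_sold = 18
  Event 3 (restock 37): 0 + 37 = 37
  Event 4 (sale 7): sell min(7,37)=7. stock: 37 - 7 = 30. total_sold = 25
  Event 5 (return 2): 30 + 2 = 32
  Event 6 (adjust +4): 32 + 4 = 36
  Event 7 (sale 11): sell min(11,36)=11. stock: 36 - 11 = 25. total_sold = 36
  Event 8 (sale 9): sell min(9,25)=9. stock: 25 - 9 = 16. total_sold = 45
  Event 9 (sale 25): sell min(25,16)=16. stock: 16 - 16 = 0. total_sold = 61
  Event 10 (restock 21): 0 + 21 = 21
  Event 11 (restock 19): 21 + 19 = 40
  Event 12 (sale 24): sell min(24,40)=24. stock: 40 - 24 = 16. total_sold = 85
  Event 13 (adjust +3): 16 + 3 = 19
Final: stock = 19, total_sold = 85

First zero at event 2.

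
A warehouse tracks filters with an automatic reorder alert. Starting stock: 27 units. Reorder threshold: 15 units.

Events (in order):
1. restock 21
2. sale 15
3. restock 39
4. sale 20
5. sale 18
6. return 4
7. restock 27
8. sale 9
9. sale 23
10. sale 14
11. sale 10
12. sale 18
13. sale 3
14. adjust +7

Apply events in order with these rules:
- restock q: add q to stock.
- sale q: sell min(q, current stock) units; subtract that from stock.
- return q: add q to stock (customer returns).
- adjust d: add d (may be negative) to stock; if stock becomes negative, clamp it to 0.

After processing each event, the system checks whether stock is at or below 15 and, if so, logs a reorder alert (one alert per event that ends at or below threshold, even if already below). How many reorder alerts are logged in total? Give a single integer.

Processing events:
Start: stock = 27
  Event 1 (restock 21): 27 + 21 = 48
  Event 2 (sale 15): sell min(15,48)=15. stock: 48 - 15 = 33. total_sold = 15
  Event 3 (restock 39): 33 + 39 = 72
  Event 4 (sale 20): sell min(20,72)=20. stock: 72 - 20 = 52. total_sold = 35
  Event 5 (sale 18): sell min(18,52)=18. stock: 52 - 18 = 34. total_sold = 53
  Event 6 (return 4): 34 + 4 = 38
  Event 7 (restock 27): 38 + 27 = 65
  Event 8 (sale 9): sell min(9,65)=9. stock: 65 - 9 = 56. total_sold = 62
  Event 9 (sale 23): sell min(23,56)=23. stock: 56 - 23 = 33. total_sold = 85
  Event 10 (sale 14): sell min(14,33)=14. stock: 33 - 14 = 19. total_sold = 99
  Event 11 (sale 10): sell min(10,19)=10. stock: 19 - 10 = 9. total_sold = 109
  Event 12 (sale 18): sell min(18,9)=9. stock: 9 - 9 = 0. total_sold = 118
  Event 13 (sale 3): sell min(3,0)=0. stock: 0 - 0 = 0. total_sold = 118
  Event 14 (adjust +7): 0 + 7 = 7
Final: stock = 7, total_sold = 118

Checking against threshold 15:
  After event 1: stock=48 > 15
  After event 2: stock=33 > 15
  After event 3: stock=72 > 15
  After event 4: stock=52 > 15
  After event 5: stock=34 > 15
  After event 6: stock=38 > 15
  After event 7: stock=65 > 15
  After event 8: stock=56 > 15
  After event 9: stock=33 > 15
  After event 10: stock=19 > 15
  After event 11: stock=9 <= 15 -> ALERT
  After event 12: stock=0 <= 15 -> ALERT
  After event 13: stock=0 <= 15 -> ALERT
  After event 14: stock=7 <= 15 -> ALERT
Alert events: [11, 12, 13, 14]. Count = 4

Answer: 4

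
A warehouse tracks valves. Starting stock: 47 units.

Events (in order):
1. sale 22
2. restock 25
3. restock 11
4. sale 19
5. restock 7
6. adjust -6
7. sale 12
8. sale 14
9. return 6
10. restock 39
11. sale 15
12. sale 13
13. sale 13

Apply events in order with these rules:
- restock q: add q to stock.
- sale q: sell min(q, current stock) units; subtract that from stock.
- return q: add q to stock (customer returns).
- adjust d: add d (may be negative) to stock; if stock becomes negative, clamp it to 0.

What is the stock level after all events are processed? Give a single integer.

Answer: 21

Derivation:
Processing events:
Start: stock = 47
  Event 1 (sale 22): sell min(22,47)=22. stock: 47 - 22 = 25. total_sold = 22
  Event 2 (restock 25): 25 + 25 = 50
  Event 3 (restock 11): 50 + 11 = 61
  Event 4 (sale 19): sell min(19,61)=19. stock: 61 - 19 = 42. total_sold = 41
  Event 5 (restock 7): 42 + 7 = 49
  Event 6 (adjust -6): 49 + -6 = 43
  Event 7 (sale 12): sell min(12,43)=12. stock: 43 - 12 = 31. total_sold = 53
  Event 8 (sale 14): sell min(14,31)=14. stock: 31 - 14 = 17. total_sold = 67
  Event 9 (return 6): 17 + 6 = 23
  Event 10 (restock 39): 23 + 39 = 62
  Event 11 (sale 15): sell min(15,62)=15. stock: 62 - 15 = 47. total_sold = 82
  Event 12 (sale 13): sell min(13,47)=13. stock: 47 - 13 = 34. total_sold = 95
  Event 13 (sale 13): sell min(13,34)=13. stock: 34 - 13 = 21. total_sold = 108
Final: stock = 21, total_sold = 108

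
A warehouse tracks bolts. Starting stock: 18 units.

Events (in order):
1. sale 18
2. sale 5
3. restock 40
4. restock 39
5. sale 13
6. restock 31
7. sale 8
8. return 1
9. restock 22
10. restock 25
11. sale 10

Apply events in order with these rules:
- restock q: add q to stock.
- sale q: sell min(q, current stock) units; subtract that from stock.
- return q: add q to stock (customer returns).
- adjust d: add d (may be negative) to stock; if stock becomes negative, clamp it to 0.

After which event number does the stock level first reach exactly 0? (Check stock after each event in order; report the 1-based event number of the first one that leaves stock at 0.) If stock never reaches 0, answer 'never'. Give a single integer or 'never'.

Processing events:
Start: stock = 18
  Event 1 (sale 18): sell min(18,18)=18. stock: 18 - 18 = 0. total_sold = 18
  Event 2 (sale 5): sell min(5,0)=0. stock: 0 - 0 = 0. total_sold = 18
  Event 3 (restock 40): 0 + 40 = 40
  Event 4 (restock 39): 40 + 39 = 79
  Event 5 (sale 13): sell min(13,79)=13. stock: 79 - 13 = 66. total_sold = 31
  Event 6 (restock 31): 66 + 31 = 97
  Event 7 (sale 8): sell min(8,97)=8. stock: 97 - 8 = 89. total_sold = 39
  Event 8 (return 1): 89 + 1 = 90
  Event 9 (restock 22): 90 + 22 = 112
  Event 10 (restock 25): 112 + 25 = 137
  Event 11 (sale 10): sell min(10,137)=10. stock: 137 - 10 = 127. total_sold = 49
Final: stock = 127, total_sold = 49

First zero at event 1.

Answer: 1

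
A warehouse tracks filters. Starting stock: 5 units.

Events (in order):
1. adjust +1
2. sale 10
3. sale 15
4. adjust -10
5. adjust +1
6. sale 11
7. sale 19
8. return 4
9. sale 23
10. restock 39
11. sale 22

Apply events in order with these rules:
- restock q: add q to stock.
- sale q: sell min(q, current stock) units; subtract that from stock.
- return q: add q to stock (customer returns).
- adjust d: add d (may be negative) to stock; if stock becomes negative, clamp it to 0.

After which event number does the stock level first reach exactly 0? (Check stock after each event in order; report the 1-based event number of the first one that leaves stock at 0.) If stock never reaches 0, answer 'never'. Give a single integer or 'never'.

Answer: 2

Derivation:
Processing events:
Start: stock = 5
  Event 1 (adjust +1): 5 + 1 = 6
  Event 2 (sale 10): sell min(10,6)=6. stock: 6 - 6 = 0. total_sold = 6
  Event 3 (sale 15): sell min(15,0)=0. stock: 0 - 0 = 0. total_sold = 6
  Event 4 (adjust -10): 0 + -10 = 0 (clamped to 0)
  Event 5 (adjust +1): 0 + 1 = 1
  Event 6 (sale 11): sell min(11,1)=1. stock: 1 - 1 = 0. total_sold = 7
  Event 7 (sale 19): sell min(19,0)=0. stock: 0 - 0 = 0. total_sold = 7
  Event 8 (return 4): 0 + 4 = 4
  Event 9 (sale 23): sell min(23,4)=4. stock: 4 - 4 = 0. total_sold = 11
  Event 10 (restock 39): 0 + 39 = 39
  Event 11 (sale 22): sell min(22,39)=22. stock: 39 - 22 = 17. total_sold = 33
Final: stock = 17, total_sold = 33

First zero at event 2.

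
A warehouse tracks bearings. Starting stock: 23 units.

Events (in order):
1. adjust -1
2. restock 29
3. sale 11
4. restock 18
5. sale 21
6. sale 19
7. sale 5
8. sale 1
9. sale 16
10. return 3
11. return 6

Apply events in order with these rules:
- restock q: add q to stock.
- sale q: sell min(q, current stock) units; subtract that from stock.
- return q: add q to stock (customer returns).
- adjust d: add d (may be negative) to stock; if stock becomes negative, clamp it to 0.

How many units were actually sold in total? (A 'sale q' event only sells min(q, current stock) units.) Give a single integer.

Processing events:
Start: stock = 23
  Event 1 (adjust -1): 23 + -1 = 22
  Event 2 (restock 29): 22 + 29 = 51
  Event 3 (sale 11): sell min(11,51)=11. stock: 51 - 11 = 40. total_sold = 11
  Event 4 (restock 18): 40 + 18 = 58
  Event 5 (sale 21): sell min(21,58)=21. stock: 58 - 21 = 37. total_sold = 32
  Event 6 (sale 19): sell min(19,37)=19. stock: 37 - 19 = 18. total_sold = 51
  Event 7 (sale 5): sell min(5,18)=5. stock: 18 - 5 = 13. total_sold = 56
  Event 8 (sale 1): sell min(1,13)=1. stock: 13 - 1 = 12. total_sold = 57
  Event 9 (sale 16): sell min(16,12)=12. stock: 12 - 12 = 0. total_sold = 69
  Event 10 (return 3): 0 + 3 = 3
  Event 11 (return 6): 3 + 6 = 9
Final: stock = 9, total_sold = 69

Answer: 69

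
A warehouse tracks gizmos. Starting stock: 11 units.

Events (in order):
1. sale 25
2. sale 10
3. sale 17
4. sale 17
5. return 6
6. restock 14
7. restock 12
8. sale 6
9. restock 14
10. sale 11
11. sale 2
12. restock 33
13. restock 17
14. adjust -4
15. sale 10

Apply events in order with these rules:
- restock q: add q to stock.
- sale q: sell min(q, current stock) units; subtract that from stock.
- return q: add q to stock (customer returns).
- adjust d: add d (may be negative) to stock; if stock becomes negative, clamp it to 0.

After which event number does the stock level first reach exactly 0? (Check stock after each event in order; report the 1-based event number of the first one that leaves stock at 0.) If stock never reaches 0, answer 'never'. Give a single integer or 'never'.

Answer: 1

Derivation:
Processing events:
Start: stock = 11
  Event 1 (sale 25): sell min(25,11)=11. stock: 11 - 11 = 0. total_sold = 11
  Event 2 (sale 10): sell min(10,0)=0. stock: 0 - 0 = 0. total_sold = 11
  Event 3 (sale 17): sell min(17,0)=0. stock: 0 - 0 = 0. total_sold = 11
  Event 4 (sale 17): sell min(17,0)=0. stock: 0 - 0 = 0. total_sold = 11
  Event 5 (return 6): 0 + 6 = 6
  Event 6 (restock 14): 6 + 14 = 20
  Event 7 (restock 12): 20 + 12 = 32
  Event 8 (sale 6): sell min(6,32)=6. stock: 32 - 6 = 26. total_sold = 17
  Event 9 (restock 14): 26 + 14 = 40
  Event 10 (sale 11): sell min(11,40)=11. stock: 40 - 11 = 29. total_sold = 28
  Event 11 (sale 2): sell min(2,29)=2. stock: 29 - 2 = 27. total_sold = 30
  Event 12 (restock 33): 27 + 33 = 60
  Event 13 (restock 17): 60 + 17 = 77
  Event 14 (adjust -4): 77 + -4 = 73
  Event 15 (sale 10): sell min(10,73)=10. stock: 73 - 10 = 63. total_sold = 40
Final: stock = 63, total_sold = 40

First zero at event 1.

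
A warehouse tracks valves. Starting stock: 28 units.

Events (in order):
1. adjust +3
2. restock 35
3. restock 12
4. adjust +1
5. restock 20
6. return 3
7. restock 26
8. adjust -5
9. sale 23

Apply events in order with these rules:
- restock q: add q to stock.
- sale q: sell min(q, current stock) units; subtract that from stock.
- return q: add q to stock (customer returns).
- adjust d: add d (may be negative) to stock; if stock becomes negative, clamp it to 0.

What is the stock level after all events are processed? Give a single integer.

Processing events:
Start: stock = 28
  Event 1 (adjust +3): 28 + 3 = 31
  Event 2 (restock 35): 31 + 35 = 66
  Event 3 (restock 12): 66 + 12 = 78
  Event 4 (adjust +1): 78 + 1 = 79
  Event 5 (restock 20): 79 + 20 = 99
  Event 6 (return 3): 99 + 3 = 102
  Event 7 (restock 26): 102 + 26 = 128
  Event 8 (adjust -5): 128 + -5 = 123
  Event 9 (sale 23): sell min(23,123)=23. stock: 123 - 23 = 100. total_sold = 23
Final: stock = 100, total_sold = 23

Answer: 100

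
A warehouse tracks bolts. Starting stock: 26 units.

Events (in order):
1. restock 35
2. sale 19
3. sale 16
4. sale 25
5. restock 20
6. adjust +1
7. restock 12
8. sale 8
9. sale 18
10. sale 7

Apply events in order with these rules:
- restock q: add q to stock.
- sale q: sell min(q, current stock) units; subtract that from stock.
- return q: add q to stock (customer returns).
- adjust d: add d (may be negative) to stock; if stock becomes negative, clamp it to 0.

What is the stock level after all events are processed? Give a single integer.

Answer: 1

Derivation:
Processing events:
Start: stock = 26
  Event 1 (restock 35): 26 + 35 = 61
  Event 2 (sale 19): sell min(19,61)=19. stock: 61 - 19 = 42. total_sold = 19
  Event 3 (sale 16): sell min(16,42)=16. stock: 42 - 16 = 26. total_sold = 35
  Event 4 (sale 25): sell min(25,26)=25. stock: 26 - 25 = 1. total_sold = 60
  Event 5 (restock 20): 1 + 20 = 21
  Event 6 (adjust +1): 21 + 1 = 22
  Event 7 (restock 12): 22 + 12 = 34
  Event 8 (sale 8): sell min(8,34)=8. stock: 34 - 8 = 26. total_sold = 68
  Event 9 (sale 18): sell min(18,26)=18. stock: 26 - 18 = 8. total_sold = 86
  Event 10 (sale 7): sell min(7,8)=7. stock: 8 - 7 = 1. total_sold = 93
Final: stock = 1, total_sold = 93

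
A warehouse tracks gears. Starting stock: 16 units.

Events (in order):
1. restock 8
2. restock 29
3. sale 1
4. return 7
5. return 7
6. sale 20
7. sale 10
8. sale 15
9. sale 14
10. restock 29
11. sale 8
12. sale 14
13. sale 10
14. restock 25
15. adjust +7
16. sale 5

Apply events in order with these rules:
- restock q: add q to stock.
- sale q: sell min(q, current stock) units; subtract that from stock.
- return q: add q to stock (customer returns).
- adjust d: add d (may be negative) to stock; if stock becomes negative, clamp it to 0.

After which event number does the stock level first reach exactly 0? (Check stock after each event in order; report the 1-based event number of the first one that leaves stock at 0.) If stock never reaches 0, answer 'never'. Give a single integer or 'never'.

Answer: never

Derivation:
Processing events:
Start: stock = 16
  Event 1 (restock 8): 16 + 8 = 24
  Event 2 (restock 29): 24 + 29 = 53
  Event 3 (sale 1): sell min(1,53)=1. stock: 53 - 1 = 52. total_sold = 1
  Event 4 (return 7): 52 + 7 = 59
  Event 5 (return 7): 59 + 7 = 66
  Event 6 (sale 20): sell min(20,66)=20. stock: 66 - 20 = 46. total_sold = 21
  Event 7 (sale 10): sell min(10,46)=10. stock: 46 - 10 = 36. total_sold = 31
  Event 8 (sale 15): sell min(15,36)=15. stock: 36 - 15 = 21. total_sold = 46
  Event 9 (sale 14): sell min(14,21)=14. stock: 21 - 14 = 7. total_sold = 60
  Event 10 (restock 29): 7 + 29 = 36
  Event 11 (sale 8): sell min(8,36)=8. stock: 36 - 8 = 28. total_sold = 68
  Event 12 (sale 14): sell min(14,28)=14. stock: 28 - 14 = 14. total_sold = 82
  Event 13 (sale 10): sell min(10,14)=10. stock: 14 - 10 = 4. total_sold = 92
  Event 14 (restock 25): 4 + 25 = 29
  Event 15 (adjust +7): 29 + 7 = 36
  Event 16 (sale 5): sell min(5,36)=5. stock: 36 - 5 = 31. total_sold = 97
Final: stock = 31, total_sold = 97

Stock never reaches 0.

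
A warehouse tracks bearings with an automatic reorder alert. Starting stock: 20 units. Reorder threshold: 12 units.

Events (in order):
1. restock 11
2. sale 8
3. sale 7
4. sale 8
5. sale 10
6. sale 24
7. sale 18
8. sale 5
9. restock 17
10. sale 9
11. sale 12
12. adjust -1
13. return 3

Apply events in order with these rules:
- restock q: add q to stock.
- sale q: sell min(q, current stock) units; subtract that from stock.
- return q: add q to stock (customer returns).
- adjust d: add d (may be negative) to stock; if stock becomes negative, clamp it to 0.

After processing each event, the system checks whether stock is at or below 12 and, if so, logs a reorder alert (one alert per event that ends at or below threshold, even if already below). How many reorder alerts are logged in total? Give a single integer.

Processing events:
Start: stock = 20
  Event 1 (restock 11): 20 + 11 = 31
  Event 2 (sale 8): sell min(8,31)=8. stock: 31 - 8 = 23. total_sold = 8
  Event 3 (sale 7): sell min(7,23)=7. stock: 23 - 7 = 16. total_sold = 15
  Event 4 (sale 8): sell min(8,16)=8. stock: 16 - 8 = 8. total_sold = 23
  Event 5 (sale 10): sell min(10,8)=8. stock: 8 - 8 = 0. total_sold = 31
  Event 6 (sale 24): sell min(24,0)=0. stock: 0 - 0 = 0. total_sold = 31
  Event 7 (sale 18): sell min(18,0)=0. stock: 0 - 0 = 0. total_sold = 31
  Event 8 (sale 5): sell min(5,0)=0. stock: 0 - 0 = 0. total_sold = 31
  Event 9 (restock 17): 0 + 17 = 17
  Event 10 (sale 9): sell min(9,17)=9. stock: 17 - 9 = 8. total_sold = 40
  Event 11 (sale 12): sell min(12,8)=8. stock: 8 - 8 = 0. total_sold = 48
  Event 12 (adjust -1): 0 + -1 = 0 (clamped to 0)
  Event 13 (return 3): 0 + 3 = 3
Final: stock = 3, total_sold = 48

Checking against threshold 12:
  After event 1: stock=31 > 12
  After event 2: stock=23 > 12
  After event 3: stock=16 > 12
  After event 4: stock=8 <= 12 -> ALERT
  After event 5: stock=0 <= 12 -> ALERT
  After event 6: stock=0 <= 12 -> ALERT
  After event 7: stock=0 <= 12 -> ALERT
  After event 8: stock=0 <= 12 -> ALERT
  After event 9: stock=17 > 12
  After event 10: stock=8 <= 12 -> ALERT
  After event 11: stock=0 <= 12 -> ALERT
  After event 12: stock=0 <= 12 -> ALERT
  After event 13: stock=3 <= 12 -> ALERT
Alert events: [4, 5, 6, 7, 8, 10, 11, 12, 13]. Count = 9

Answer: 9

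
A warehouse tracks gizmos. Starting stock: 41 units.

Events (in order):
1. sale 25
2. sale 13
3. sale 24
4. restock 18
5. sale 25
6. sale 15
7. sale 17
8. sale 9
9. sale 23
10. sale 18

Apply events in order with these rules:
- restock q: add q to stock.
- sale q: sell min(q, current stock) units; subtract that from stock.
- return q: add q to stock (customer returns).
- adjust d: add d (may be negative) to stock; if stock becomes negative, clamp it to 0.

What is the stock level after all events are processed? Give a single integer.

Answer: 0

Derivation:
Processing events:
Start: stock = 41
  Event 1 (sale 25): sell min(25,41)=25. stock: 41 - 25 = 16. total_sold = 25
  Event 2 (sale 13): sell min(13,16)=13. stock: 16 - 13 = 3. total_sold = 38
  Event 3 (sale 24): sell min(24,3)=3. stock: 3 - 3 = 0. total_sold = 41
  Event 4 (restock 18): 0 + 18 = 18
  Event 5 (sale 25): sell min(25,18)=18. stock: 18 - 18 = 0. total_sold = 59
  Event 6 (sale 15): sell min(15,0)=0. stock: 0 - 0 = 0. total_sold = 59
  Event 7 (sale 17): sell min(17,0)=0. stock: 0 - 0 = 0. total_sold = 59
  Event 8 (sale 9): sell min(9,0)=0. stock: 0 - 0 = 0. total_sold = 59
  Event 9 (sale 23): sell min(23,0)=0. stock: 0 - 0 = 0. total_sold = 59
  Event 10 (sale 18): sell min(18,0)=0. stock: 0 - 0 = 0. total_sold = 59
Final: stock = 0, total_sold = 59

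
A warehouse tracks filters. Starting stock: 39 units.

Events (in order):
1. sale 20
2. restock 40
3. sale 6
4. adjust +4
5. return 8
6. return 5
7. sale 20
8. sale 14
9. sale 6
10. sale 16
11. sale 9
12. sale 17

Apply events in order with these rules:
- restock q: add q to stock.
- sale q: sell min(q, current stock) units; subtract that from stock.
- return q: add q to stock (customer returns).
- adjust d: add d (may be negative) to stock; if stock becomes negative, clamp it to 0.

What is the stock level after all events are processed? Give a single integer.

Processing events:
Start: stock = 39
  Event 1 (sale 20): sell min(20,39)=20. stock: 39 - 20 = 19. total_sold = 20
  Event 2 (restock 40): 19 + 40 = 59
  Event 3 (sale 6): sell min(6,59)=6. stock: 59 - 6 = 53. total_sold = 26
  Event 4 (adjust +4): 53 + 4 = 57
  Event 5 (return 8): 57 + 8 = 65
  Event 6 (return 5): 65 + 5 = 70
  Event 7 (sale 20): sell min(20,70)=20. stock: 70 - 20 = 50. total_sold = 46
  Event 8 (sale 14): sell min(14,50)=14. stock: 50 - 14 = 36. total_sold = 60
  Event 9 (sale 6): sell min(6,36)=6. stock: 36 - 6 = 30. total_sold = 66
  Event 10 (sale 16): sell min(16,30)=16. stock: 30 - 16 = 14. total_sold = 82
  Event 11 (sale 9): sell min(9,14)=9. stock: 14 - 9 = 5. total_sold = 91
  Event 12 (sale 17): sell min(17,5)=5. stock: 5 - 5 = 0. total_sold = 96
Final: stock = 0, total_sold = 96

Answer: 0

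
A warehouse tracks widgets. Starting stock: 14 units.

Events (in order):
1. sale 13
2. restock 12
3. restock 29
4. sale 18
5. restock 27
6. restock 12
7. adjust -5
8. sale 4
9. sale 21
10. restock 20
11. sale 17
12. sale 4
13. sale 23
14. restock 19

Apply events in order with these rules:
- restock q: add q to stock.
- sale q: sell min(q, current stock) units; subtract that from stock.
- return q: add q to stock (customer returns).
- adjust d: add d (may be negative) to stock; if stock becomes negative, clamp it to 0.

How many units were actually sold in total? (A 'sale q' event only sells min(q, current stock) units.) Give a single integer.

Answer: 100

Derivation:
Processing events:
Start: stock = 14
  Event 1 (sale 13): sell min(13,14)=13. stock: 14 - 13 = 1. total_sold = 13
  Event 2 (restock 12): 1 + 12 = 13
  Event 3 (restock 29): 13 + 29 = 42
  Event 4 (sale 18): sell min(18,42)=18. stock: 42 - 18 = 24. total_sold = 31
  Event 5 (restock 27): 24 + 27 = 51
  Event 6 (restock 12): 51 + 12 = 63
  Event 7 (adjust -5): 63 + -5 = 58
  Event 8 (sale 4): sell min(4,58)=4. stock: 58 - 4 = 54. total_sold = 35
  Event 9 (sale 21): sell min(21,54)=21. stock: 54 - 21 = 33. total_sold = 56
  Event 10 (restock 20): 33 + 20 = 53
  Event 11 (sale 17): sell min(17,53)=17. stock: 53 - 17 = 36. total_sold = 73
  Event 12 (sale 4): sell min(4,36)=4. stock: 36 - 4 = 32. total_sold = 77
  Event 13 (sale 23): sell min(23,32)=23. stock: 32 - 23 = 9. total_sold = 100
  Event 14 (restock 19): 9 + 19 = 28
Final: stock = 28, total_sold = 100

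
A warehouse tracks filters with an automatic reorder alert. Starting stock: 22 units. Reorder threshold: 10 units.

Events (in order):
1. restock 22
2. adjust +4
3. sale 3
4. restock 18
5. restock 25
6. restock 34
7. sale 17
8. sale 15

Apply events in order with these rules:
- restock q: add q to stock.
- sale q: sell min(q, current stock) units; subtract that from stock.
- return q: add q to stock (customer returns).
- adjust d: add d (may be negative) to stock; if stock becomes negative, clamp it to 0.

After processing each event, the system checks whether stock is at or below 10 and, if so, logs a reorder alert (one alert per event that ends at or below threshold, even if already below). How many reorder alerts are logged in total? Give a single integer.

Processing events:
Start: stock = 22
  Event 1 (restock 22): 22 + 22 = 44
  Event 2 (adjust +4): 44 + 4 = 48
  Event 3 (sale 3): sell min(3,48)=3. stock: 48 - 3 = 45. total_sold = 3
  Event 4 (restock 18): 45 + 18 = 63
  Event 5 (restock 25): 63 + 25 = 88
  Event 6 (restock 34): 88 + 34 = 122
  Event 7 (sale 17): sell min(17,122)=17. stock: 122 - 17 = 105. total_sold = 20
  Event 8 (sale 15): sell min(15,105)=15. stock: 105 - 15 = 90. total_sold = 35
Final: stock = 90, total_sold = 35

Checking against threshold 10:
  After event 1: stock=44 > 10
  After event 2: stock=48 > 10
  After event 3: stock=45 > 10
  After event 4: stock=63 > 10
  After event 5: stock=88 > 10
  After event 6: stock=122 > 10
  After event 7: stock=105 > 10
  After event 8: stock=90 > 10
Alert events: []. Count = 0

Answer: 0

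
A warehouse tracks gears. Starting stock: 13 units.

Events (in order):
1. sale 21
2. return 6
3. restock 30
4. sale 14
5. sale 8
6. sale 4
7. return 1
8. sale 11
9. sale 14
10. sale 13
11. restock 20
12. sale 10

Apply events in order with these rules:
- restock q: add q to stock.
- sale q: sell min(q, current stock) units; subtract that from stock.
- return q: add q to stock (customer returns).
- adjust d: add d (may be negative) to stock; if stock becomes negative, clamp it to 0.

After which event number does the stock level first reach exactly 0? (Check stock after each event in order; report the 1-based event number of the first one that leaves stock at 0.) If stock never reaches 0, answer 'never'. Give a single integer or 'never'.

Answer: 1

Derivation:
Processing events:
Start: stock = 13
  Event 1 (sale 21): sell min(21,13)=13. stock: 13 - 13 = 0. total_sold = 13
  Event 2 (return 6): 0 + 6 = 6
  Event 3 (restock 30): 6 + 30 = 36
  Event 4 (sale 14): sell min(14,36)=14. stock: 36 - 14 = 22. total_sold = 27
  Event 5 (sale 8): sell min(8,22)=8. stock: 22 - 8 = 14. total_sold = 35
  Event 6 (sale 4): sell min(4,14)=4. stock: 14 - 4 = 10. total_sold = 39
  Event 7 (return 1): 10 + 1 = 11
  Event 8 (sale 11): sell min(11,11)=11. stock: 11 - 11 = 0. total_sold = 50
  Event 9 (sale 14): sell min(14,0)=0. stock: 0 - 0 = 0. total_sold = 50
  Event 10 (sale 13): sell min(13,0)=0. stock: 0 - 0 = 0. total_sold = 50
  Event 11 (restock 20): 0 + 20 = 20
  Event 12 (sale 10): sell min(10,20)=10. stock: 20 - 10 = 10. total_sold = 60
Final: stock = 10, total_sold = 60

First zero at event 1.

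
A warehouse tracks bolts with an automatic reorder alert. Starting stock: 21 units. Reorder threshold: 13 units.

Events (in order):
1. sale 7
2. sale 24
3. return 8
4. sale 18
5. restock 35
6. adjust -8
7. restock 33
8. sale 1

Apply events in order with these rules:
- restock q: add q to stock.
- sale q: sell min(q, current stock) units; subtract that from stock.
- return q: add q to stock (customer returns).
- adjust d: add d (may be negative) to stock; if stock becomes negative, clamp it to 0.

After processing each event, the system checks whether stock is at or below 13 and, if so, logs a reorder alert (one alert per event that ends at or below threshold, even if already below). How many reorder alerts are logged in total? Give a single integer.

Processing events:
Start: stock = 21
  Event 1 (sale 7): sell min(7,21)=7. stock: 21 - 7 = 14. total_sold = 7
  Event 2 (sale 24): sell min(24,14)=14. stock: 14 - 14 = 0. total_sold = 21
  Event 3 (return 8): 0 + 8 = 8
  Event 4 (sale 18): sell min(18,8)=8. stock: 8 - 8 = 0. total_sold = 29
  Event 5 (restock 35): 0 + 35 = 35
  Event 6 (adjust -8): 35 + -8 = 27
  Event 7 (restock 33): 27 + 33 = 60
  Event 8 (sale 1): sell min(1,60)=1. stock: 60 - 1 = 59. total_sold = 30
Final: stock = 59, total_sold = 30

Checking against threshold 13:
  After event 1: stock=14 > 13
  After event 2: stock=0 <= 13 -> ALERT
  After event 3: stock=8 <= 13 -> ALERT
  After event 4: stock=0 <= 13 -> ALERT
  After event 5: stock=35 > 13
  After event 6: stock=27 > 13
  After event 7: stock=60 > 13
  After event 8: stock=59 > 13
Alert events: [2, 3, 4]. Count = 3

Answer: 3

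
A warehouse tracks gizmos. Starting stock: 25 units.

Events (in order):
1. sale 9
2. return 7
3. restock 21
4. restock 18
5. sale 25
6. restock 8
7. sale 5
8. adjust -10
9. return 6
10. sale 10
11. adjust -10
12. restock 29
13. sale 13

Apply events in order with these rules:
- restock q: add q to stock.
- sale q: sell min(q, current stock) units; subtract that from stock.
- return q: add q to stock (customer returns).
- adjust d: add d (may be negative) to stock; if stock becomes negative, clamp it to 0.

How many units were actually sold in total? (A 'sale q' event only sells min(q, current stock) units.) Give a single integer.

Processing events:
Start: stock = 25
  Event 1 (sale 9): sell min(9,25)=9. stock: 25 - 9 = 16. total_sold = 9
  Event 2 (return 7): 16 + 7 = 23
  Event 3 (restock 21): 23 + 21 = 44
  Event 4 (restock 18): 44 + 18 = 62
  Event 5 (sale 25): sell min(25,62)=25. stock: 62 - 25 = 37. total_sold = 34
  Event 6 (restock 8): 37 + 8 = 45
  Event 7 (sale 5): sell min(5,45)=5. stock: 45 - 5 = 40. total_sold = 39
  Event 8 (adjust -10): 40 + -10 = 30
  Event 9 (return 6): 30 + 6 = 36
  Event 10 (sale 10): sell min(10,36)=10. stock: 36 - 10 = 26. total_sold = 49
  Event 11 (adjust -10): 26 + -10 = 16
  Event 12 (restock 29): 16 + 29 = 45
  Event 13 (sale 13): sell min(13,45)=13. stock: 45 - 13 = 32. total_sold = 62
Final: stock = 32, total_sold = 62

Answer: 62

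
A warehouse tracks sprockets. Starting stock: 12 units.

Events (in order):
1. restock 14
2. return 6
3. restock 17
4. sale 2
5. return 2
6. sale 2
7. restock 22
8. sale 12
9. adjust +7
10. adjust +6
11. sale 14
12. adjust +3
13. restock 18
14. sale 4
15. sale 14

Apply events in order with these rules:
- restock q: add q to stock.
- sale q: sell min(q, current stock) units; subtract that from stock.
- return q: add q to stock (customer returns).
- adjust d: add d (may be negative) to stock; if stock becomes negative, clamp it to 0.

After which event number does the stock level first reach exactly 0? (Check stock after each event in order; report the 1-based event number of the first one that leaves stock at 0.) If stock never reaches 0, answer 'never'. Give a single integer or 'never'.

Answer: never

Derivation:
Processing events:
Start: stock = 12
  Event 1 (restock 14): 12 + 14 = 26
  Event 2 (return 6): 26 + 6 = 32
  Event 3 (restock 17): 32 + 17 = 49
  Event 4 (sale 2): sell min(2,49)=2. stock: 49 - 2 = 47. total_sold = 2
  Event 5 (return 2): 47 + 2 = 49
  Event 6 (sale 2): sell min(2,49)=2. stock: 49 - 2 = 47. total_sold = 4
  Event 7 (restock 22): 47 + 22 = 69
  Event 8 (sale 12): sell min(12,69)=12. stock: 69 - 12 = 57. total_sold = 16
  Event 9 (adjust +7): 57 + 7 = 64
  Event 10 (adjust +6): 64 + 6 = 70
  Event 11 (sale 14): sell min(14,70)=14. stock: 70 - 14 = 56. total_sold = 30
  Event 12 (adjust +3): 56 + 3 = 59
  Event 13 (restock 18): 59 + 18 = 77
  Event 14 (sale 4): sell min(4,77)=4. stock: 77 - 4 = 73. total_sold = 34
  Event 15 (sale 14): sell min(14,73)=14. stock: 73 - 14 = 59. total_sold = 48
Final: stock = 59, total_sold = 48

Stock never reaches 0.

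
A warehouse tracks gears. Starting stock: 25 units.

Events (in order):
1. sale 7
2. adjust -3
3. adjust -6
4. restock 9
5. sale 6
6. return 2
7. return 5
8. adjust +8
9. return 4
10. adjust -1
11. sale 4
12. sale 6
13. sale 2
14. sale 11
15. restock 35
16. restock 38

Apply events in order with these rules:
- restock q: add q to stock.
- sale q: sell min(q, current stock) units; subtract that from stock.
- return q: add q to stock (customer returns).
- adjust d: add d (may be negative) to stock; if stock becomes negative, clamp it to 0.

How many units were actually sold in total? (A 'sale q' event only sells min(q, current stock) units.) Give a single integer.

Answer: 36

Derivation:
Processing events:
Start: stock = 25
  Event 1 (sale 7): sell min(7,25)=7. stock: 25 - 7 = 18. total_sold = 7
  Event 2 (adjust -3): 18 + -3 = 15
  Event 3 (adjust -6): 15 + -6 = 9
  Event 4 (restock 9): 9 + 9 = 18
  Event 5 (sale 6): sell min(6,18)=6. stock: 18 - 6 = 12. total_sold = 13
  Event 6 (return 2): 12 + 2 = 14
  Event 7 (return 5): 14 + 5 = 19
  Event 8 (adjust +8): 19 + 8 = 27
  Event 9 (return 4): 27 + 4 = 31
  Event 10 (adjust -1): 31 + -1 = 30
  Event 11 (sale 4): sell min(4,30)=4. stock: 30 - 4 = 26. total_sold = 17
  Event 12 (sale 6): sell min(6,26)=6. stock: 26 - 6 = 20. total_sold = 23
  Event 13 (sale 2): sell min(2,20)=2. stock: 20 - 2 = 18. total_sold = 25
  Event 14 (sale 11): sell min(11,18)=11. stock: 18 - 11 = 7. total_sold = 36
  Event 15 (restock 35): 7 + 35 = 42
  Event 16 (restock 38): 42 + 38 = 80
Final: stock = 80, total_sold = 36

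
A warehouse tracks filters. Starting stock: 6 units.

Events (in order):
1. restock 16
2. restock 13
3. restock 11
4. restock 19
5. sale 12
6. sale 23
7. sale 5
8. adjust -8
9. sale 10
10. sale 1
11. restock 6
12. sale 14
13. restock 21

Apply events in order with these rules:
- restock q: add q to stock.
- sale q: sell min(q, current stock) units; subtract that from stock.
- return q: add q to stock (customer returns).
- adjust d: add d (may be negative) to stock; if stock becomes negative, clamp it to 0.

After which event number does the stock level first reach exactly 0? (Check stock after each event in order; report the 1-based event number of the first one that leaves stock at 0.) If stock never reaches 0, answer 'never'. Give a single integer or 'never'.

Answer: 12

Derivation:
Processing events:
Start: stock = 6
  Event 1 (restock 16): 6 + 16 = 22
  Event 2 (restock 13): 22 + 13 = 35
  Event 3 (restock 11): 35 + 11 = 46
  Event 4 (restock 19): 46 + 19 = 65
  Event 5 (sale 12): sell min(12,65)=12. stock: 65 - 12 = 53. total_sold = 12
  Event 6 (sale 23): sell min(23,53)=23. stock: 53 - 23 = 30. total_sold = 35
  Event 7 (sale 5): sell min(5,30)=5. stock: 30 - 5 = 25. total_sold = 40
  Event 8 (adjust -8): 25 + -8 = 17
  Event 9 (sale 10): sell min(10,17)=10. stock: 17 - 10 = 7. total_sold = 50
  Event 10 (sale 1): sell min(1,7)=1. stock: 7 - 1 = 6. total_sold = 51
  Event 11 (restock 6): 6 + 6 = 12
  Event 12 (sale 14): sell min(14,12)=12. stock: 12 - 12 = 0. total_sold = 63
  Event 13 (restock 21): 0 + 21 = 21
Final: stock = 21, total_sold = 63

First zero at event 12.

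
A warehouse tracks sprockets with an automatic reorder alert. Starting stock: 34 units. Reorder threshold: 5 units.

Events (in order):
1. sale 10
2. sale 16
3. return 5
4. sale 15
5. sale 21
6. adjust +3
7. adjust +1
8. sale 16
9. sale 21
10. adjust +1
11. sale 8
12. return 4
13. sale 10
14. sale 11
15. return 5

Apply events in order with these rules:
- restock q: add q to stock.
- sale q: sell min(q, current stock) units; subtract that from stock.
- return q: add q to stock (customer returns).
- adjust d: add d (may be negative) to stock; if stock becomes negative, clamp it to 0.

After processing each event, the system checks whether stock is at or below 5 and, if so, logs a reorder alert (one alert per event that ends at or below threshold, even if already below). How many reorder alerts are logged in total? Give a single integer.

Answer: 12

Derivation:
Processing events:
Start: stock = 34
  Event 1 (sale 10): sell min(10,34)=10. stock: 34 - 10 = 24. total_sold = 10
  Event 2 (sale 16): sell min(16,24)=16. stock: 24 - 16 = 8. total_sold = 26
  Event 3 (return 5): 8 + 5 = 13
  Event 4 (sale 15): sell min(15,13)=13. stock: 13 - 13 = 0. total_sold = 39
  Event 5 (sale 21): sell min(21,0)=0. stock: 0 - 0 = 0. total_sold = 39
  Event 6 (adjust +3): 0 + 3 = 3
  Event 7 (adjust +1): 3 + 1 = 4
  Event 8 (sale 16): sell min(16,4)=4. stock: 4 - 4 = 0. total_sold = 43
  Event 9 (sale 21): sell min(21,0)=0. stock: 0 - 0 = 0. total_sold = 43
  Event 10 (adjust +1): 0 + 1 = 1
  Event 11 (sale 8): sell min(8,1)=1. stock: 1 - 1 = 0. total_sold = 44
  Event 12 (return 4): 0 + 4 = 4
  Event 13 (sale 10): sell min(10,4)=4. stock: 4 - 4 = 0. total_sold = 48
  Event 14 (sale 11): sell min(11,0)=0. stock: 0 - 0 = 0. total_sold = 48
  Event 15 (return 5): 0 + 5 = 5
Final: stock = 5, total_sold = 48

Checking against threshold 5:
  After event 1: stock=24 > 5
  After event 2: stock=8 > 5
  After event 3: stock=13 > 5
  After event 4: stock=0 <= 5 -> ALERT
  After event 5: stock=0 <= 5 -> ALERT
  After event 6: stock=3 <= 5 -> ALERT
  After event 7: stock=4 <= 5 -> ALERT
  After event 8: stock=0 <= 5 -> ALERT
  After event 9: stock=0 <= 5 -> ALERT
  After event 10: stock=1 <= 5 -> ALERT
  After event 11: stock=0 <= 5 -> ALERT
  After event 12: stock=4 <= 5 -> ALERT
  After event 13: stock=0 <= 5 -> ALERT
  After event 14: stock=0 <= 5 -> ALERT
  After event 15: stock=5 <= 5 -> ALERT
Alert events: [4, 5, 6, 7, 8, 9, 10, 11, 12, 13, 14, 15]. Count = 12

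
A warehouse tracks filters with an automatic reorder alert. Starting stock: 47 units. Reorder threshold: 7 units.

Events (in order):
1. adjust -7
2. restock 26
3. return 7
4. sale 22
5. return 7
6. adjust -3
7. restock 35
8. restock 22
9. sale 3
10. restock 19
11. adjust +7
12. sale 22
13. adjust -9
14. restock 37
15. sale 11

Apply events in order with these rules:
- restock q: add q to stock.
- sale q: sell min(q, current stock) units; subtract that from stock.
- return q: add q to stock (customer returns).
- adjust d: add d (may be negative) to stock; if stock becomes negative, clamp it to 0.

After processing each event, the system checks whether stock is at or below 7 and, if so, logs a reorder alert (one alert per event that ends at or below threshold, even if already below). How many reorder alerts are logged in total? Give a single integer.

Processing events:
Start: stock = 47
  Event 1 (adjust -7): 47 + -7 = 40
  Event 2 (restock 26): 40 + 26 = 66
  Event 3 (return 7): 66 + 7 = 73
  Event 4 (sale 22): sell min(22,73)=22. stock: 73 - 22 = 51. total_sold = 22
  Event 5 (return 7): 51 + 7 = 58
  Event 6 (adjust -3): 58 + -3 = 55
  Event 7 (restock 35): 55 + 35 = 90
  Event 8 (restock 22): 90 + 22 = 112
  Event 9 (sale 3): sell min(3,112)=3. stock: 112 - 3 = 109. total_sold = 25
  Event 10 (restock 19): 109 + 19 = 128
  Event 11 (adjust +7): 128 + 7 = 135
  Event 12 (sale 22): sell min(22,135)=22. stock: 135 - 22 = 113. total_sold = 47
  Event 13 (adjust -9): 113 + -9 = 104
  Event 14 (restock 37): 104 + 37 = 141
  Event 15 (sale 11): sell min(11,141)=11. stock: 141 - 11 = 130. total_sold = 58
Final: stock = 130, total_sold = 58

Checking against threshold 7:
  After event 1: stock=40 > 7
  After event 2: stock=66 > 7
  After event 3: stock=73 > 7
  After event 4: stock=51 > 7
  After event 5: stock=58 > 7
  After event 6: stock=55 > 7
  After event 7: stock=90 > 7
  After event 8: stock=112 > 7
  After event 9: stock=109 > 7
  After event 10: stock=128 > 7
  After event 11: stock=135 > 7
  After event 12: stock=113 > 7
  After event 13: stock=104 > 7
  After event 14: stock=141 > 7
  After event 15: stock=130 > 7
Alert events: []. Count = 0

Answer: 0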